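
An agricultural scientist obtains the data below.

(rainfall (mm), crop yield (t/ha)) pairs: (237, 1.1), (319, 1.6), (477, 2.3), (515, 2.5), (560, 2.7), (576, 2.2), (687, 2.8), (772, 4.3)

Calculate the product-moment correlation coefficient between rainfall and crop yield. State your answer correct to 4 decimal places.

0.9247

n = 8, Σx = 4143, Σy = 19.5, Σxy = 11178.1, Σx² = 2364013, Σy² = 53.77
Sxx = Σx² − (Σx)²/n = 2364013 − 2145556.125 = 218456.875
Sxy = Σxy − (Σx)(Σy)/n = 11178.1 − 10098.5625 = 1079.5375
Syy = Σy² − (Σy)²/n = 53.77 − 47.53125 = 6.23875
r = Sxy/√(Sxx·Syy) = 1079.5375/√(1362897.828906) = 1079.5375/1167.432152 = 0.924711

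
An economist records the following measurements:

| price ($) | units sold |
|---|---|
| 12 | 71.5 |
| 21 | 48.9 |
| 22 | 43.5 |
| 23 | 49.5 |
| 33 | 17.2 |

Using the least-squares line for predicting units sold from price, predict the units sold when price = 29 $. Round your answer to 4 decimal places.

n = 5, Σx = 111, Σy = 230.6, Σxy = 4548, Σx² = 2687
Sxx = Σx² − (Σx)²/n = 2687 − 2464.2 = 222.8
Sxy = Σxy − (Σx)(Σy)/n = 4548 − 5119.32 = -571.32
b = Sxy/Sxx = -571.32/222.8 = -2.564273
a = ȳ − b·x̄ = 46.12 − (-2.564273)·22.2 = 103.046858
ŷ(29) = a + b·29 = 103.046858 + (-2.564273)·29 = 28.682944

28.6829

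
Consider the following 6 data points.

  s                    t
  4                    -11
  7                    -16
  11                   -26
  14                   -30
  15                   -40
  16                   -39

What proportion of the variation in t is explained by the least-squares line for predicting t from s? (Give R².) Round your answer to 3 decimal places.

0.955

n = 6, Σx = 67, Σy = -162, Σxy = -2086, Σx² = 863, Σy² = 5074
Sxx = Σx² − (Σx)²/n = 863 − 748.166667 = 114.833333
Sxy = Σxy − (Σx)(Σy)/n = -2086 − (-1809) = -277
Syy = Σy² − (Σy)²/n = 5074 − 4374 = 700
R² = Sxy²/(Sxx·Syy) = (-277)²/(114.833333·700) = 0.954539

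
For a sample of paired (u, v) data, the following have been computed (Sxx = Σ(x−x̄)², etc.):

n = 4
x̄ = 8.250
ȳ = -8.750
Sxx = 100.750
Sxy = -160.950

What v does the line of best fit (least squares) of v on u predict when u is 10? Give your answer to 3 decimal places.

-11.546

b = Sxy/Sxx = -160.95/100.75 = -1.597519
a = ȳ − b·x̄ = -8.75 − (-1.597519)·8.25 = 4.429529
ŷ(10) = a + b·10 = 4.429529 + (-1.597519)·10 = -11.545658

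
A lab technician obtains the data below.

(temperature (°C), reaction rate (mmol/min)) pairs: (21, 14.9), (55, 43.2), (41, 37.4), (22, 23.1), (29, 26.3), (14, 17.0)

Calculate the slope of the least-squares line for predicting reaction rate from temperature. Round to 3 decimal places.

0.715

n = 6, Σx = 182, Σy = 161.9, Σxy = 5731.2, Σx² = 6668
Sxx = Σx² − (Σx)²/n = 6668 − 5520.666667 = 1147.333333
Sxy = Σxy − (Σx)(Σy)/n = 5731.2 − 4910.966667 = 820.233333
b = Sxy/Sxx = 820.233333/1147.333333 = 0.714904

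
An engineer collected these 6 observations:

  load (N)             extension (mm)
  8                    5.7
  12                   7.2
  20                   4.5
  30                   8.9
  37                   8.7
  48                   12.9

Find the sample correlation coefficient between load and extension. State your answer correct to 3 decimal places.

n = 6, Σx = 155, Σy = 47.9, Σxy = 1430.1, Σx² = 5181, Σy² = 425.89
Sxx = Σx² − (Σx)²/n = 5181 − 4004.166667 = 1176.833333
Sxy = Σxy − (Σx)(Σy)/n = 1430.1 − 1237.416667 = 192.683333
Syy = Σy² − (Σy)²/n = 425.89 − 382.401667 = 43.488333
r = Sxy/√(Sxx·Syy) = 192.683333/√(51178.520278) = 192.683333/226.226701 = 0.851727

0.852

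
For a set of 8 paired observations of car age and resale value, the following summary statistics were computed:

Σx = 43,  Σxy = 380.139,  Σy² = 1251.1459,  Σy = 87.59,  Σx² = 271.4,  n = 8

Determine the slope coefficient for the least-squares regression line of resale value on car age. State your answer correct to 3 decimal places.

-2.251

Sxx = Σx² − (Σx)²/n = 271.4 − 231.125 = 40.275
Sxy = Σxy − (Σx)(Σy)/n = 380.139 − 470.79625 = -90.65725
b = Sxy/Sxx = -90.65725/40.275 = -2.250956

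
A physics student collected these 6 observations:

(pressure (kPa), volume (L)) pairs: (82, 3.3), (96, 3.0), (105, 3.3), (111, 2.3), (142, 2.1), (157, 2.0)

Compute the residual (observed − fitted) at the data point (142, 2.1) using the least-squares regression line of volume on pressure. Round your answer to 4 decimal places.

-0.0742

n = 6, Σx = 693, Σy = 16, Σxy = 1772.6, Σx² = 84099
Sxx = Σx² − (Σx)²/n = 84099 − 80041.5 = 4057.5
Sxy = Σxy − (Σx)(Σy)/n = 1772.6 − 1848 = -75.4
b = Sxy/Sxx = -75.4/4057.5 = -0.018583
a = ȳ − b·x̄ = 2.666667 − (-0.018583)·115.5 = 4.812988
ŷ(142) = 4.812988 + (-0.018583)·142 = 2.174221
residual = y − ŷ = 2.1 − 2.174221 = -0.074221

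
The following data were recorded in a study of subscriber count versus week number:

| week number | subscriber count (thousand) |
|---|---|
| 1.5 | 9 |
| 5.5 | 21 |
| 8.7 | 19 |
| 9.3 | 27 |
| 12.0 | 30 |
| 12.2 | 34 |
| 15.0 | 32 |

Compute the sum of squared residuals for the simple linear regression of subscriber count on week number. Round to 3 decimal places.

n = 7, Σx = 64.2, Σy = 172, Σxy = 1800.2, Σx² = 712.52, Σy² = 4692
Sxx = Σx² − (Σx)²/n = 712.52 − 588.805714 = 123.714286
Sxy = Σxy − (Σx)(Σy)/n = 1800.2 − 1577.485714 = 222.714286
Syy = Σy² − (Σy)²/n = 4692 − 4226.285714 = 465.714286
b = Sxy/Sxx = 222.714286/123.714286 = 1.800231
SSE = Syy − b·Sxy = 465.714286 − 1.800231·222.714286 = 64.777136

64.777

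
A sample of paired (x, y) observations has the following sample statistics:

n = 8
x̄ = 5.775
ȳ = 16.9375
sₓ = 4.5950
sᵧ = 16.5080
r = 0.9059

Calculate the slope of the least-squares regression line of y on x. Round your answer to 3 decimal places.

3.255

b = r · sᵧ/sₓ = 0.9059 · 16.508/4.595 = 3.254537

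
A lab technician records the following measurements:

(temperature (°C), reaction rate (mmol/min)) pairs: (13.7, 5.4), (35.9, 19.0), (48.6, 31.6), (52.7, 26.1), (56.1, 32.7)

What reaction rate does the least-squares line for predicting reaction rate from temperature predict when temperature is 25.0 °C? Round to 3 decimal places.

12.664

n = 5, Σx = 207, Σy = 114.8, Σxy = 5501.78, Σx² = 9762.96
Sxx = Σx² − (Σx)²/n = 9762.96 − 8569.8 = 1193.16
Sxy = Σxy − (Σx)(Σy)/n = 5501.78 − 4752.72 = 749.06
b = Sxy/Sxx = 749.06/1193.16 = 0.627795
a = ȳ − b·x̄ = 22.96 − 0.627795·41.4 = -3.030717
ŷ(25.0) = a + b·25.0 = -3.030717 + 0.627795·25 = 12.664160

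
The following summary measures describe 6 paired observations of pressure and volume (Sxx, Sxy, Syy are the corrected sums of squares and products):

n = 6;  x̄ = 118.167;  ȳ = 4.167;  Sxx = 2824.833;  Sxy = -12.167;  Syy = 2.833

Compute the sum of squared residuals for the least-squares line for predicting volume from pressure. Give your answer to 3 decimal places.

2.781

b = Sxy/Sxx = -12.167/2824.833 = -0.004307
SSE = Syy − b·Sxy = 2.833 − (-0.004307)·(-12.167) = 2.780595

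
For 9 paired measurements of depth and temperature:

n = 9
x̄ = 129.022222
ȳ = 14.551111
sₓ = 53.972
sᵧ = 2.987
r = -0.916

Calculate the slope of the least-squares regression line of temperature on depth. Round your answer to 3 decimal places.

-0.051

b = r · sᵧ/sₓ = -0.916 · 2.987/53.972 = -0.050695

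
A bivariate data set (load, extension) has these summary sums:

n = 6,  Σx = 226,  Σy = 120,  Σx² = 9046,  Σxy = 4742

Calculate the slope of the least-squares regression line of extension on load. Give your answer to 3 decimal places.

Sxx = Σx² − (Σx)²/n = 9046 − 8512.666667 = 533.333333
Sxy = Σxy − (Σx)(Σy)/n = 4742 − 4520 = 222
b = Sxy/Sxx = 222/533.333333 = 0.41625

0.416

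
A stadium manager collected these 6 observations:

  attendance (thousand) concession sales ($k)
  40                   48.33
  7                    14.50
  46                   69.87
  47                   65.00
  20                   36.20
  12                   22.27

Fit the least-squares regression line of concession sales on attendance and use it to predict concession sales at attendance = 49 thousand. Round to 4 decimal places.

67.6922

n = 6, Σx = 172, Σy = 256.17, Σxy = 9294.96, Σx² = 6518
Sxx = Σx² − (Σx)²/n = 6518 − 4930.666667 = 1587.333333
Sxy = Σxy − (Σx)(Σy)/n = 9294.96 − 7343.54 = 1951.42
b = Sxy/Sxx = 1951.42/1587.333333 = 1.229370
a = ȳ − b·x̄ = 42.695 − 1.229370·28.666667 = 7.453060
ŷ(49) = a + b·49 = 7.453060 + 1.229370·49 = 67.692190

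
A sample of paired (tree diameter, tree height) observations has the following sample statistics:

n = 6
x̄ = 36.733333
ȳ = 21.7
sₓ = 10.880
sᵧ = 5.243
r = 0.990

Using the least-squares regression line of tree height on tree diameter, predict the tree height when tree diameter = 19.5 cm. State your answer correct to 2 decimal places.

b = r · sᵧ/sₓ = 0.99 · 5.243/10.88 = 0.477074
a = ȳ − b·x̄ = 21.7 − 0.477074·36.733333 = 4.175465
ŷ(19.5) = a + b·19.5 = 4.175465 + 0.477074·19.5 = 13.478417

13.48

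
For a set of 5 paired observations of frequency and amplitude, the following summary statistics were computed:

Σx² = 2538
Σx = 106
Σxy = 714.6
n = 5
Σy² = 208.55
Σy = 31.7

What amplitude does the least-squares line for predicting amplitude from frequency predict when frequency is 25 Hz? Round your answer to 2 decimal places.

6.90

Sxx = Σx² − (Σx)²/n = 2538 − 2247.2 = 290.8
Sxy = Σxy − (Σx)(Σy)/n = 714.6 − 672.04 = 42.56
b = Sxy/Sxx = 42.56/290.8 = 0.146355
a = ȳ − b·x̄ = 6.34 − 0.146355·21.2 = 3.237276
ŷ(25) = a + b·25 = 3.237276 + 0.146355·25 = 6.896149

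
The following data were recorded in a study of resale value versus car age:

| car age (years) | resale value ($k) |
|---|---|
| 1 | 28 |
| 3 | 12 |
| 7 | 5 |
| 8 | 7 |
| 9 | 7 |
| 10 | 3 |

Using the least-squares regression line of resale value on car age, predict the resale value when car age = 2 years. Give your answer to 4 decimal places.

20.2316

n = 6, Σx = 38, Σy = 62, Σxy = 248, Σx² = 304
Sxx = Σx² − (Σx)²/n = 304 − 240.666667 = 63.333333
Sxy = Σxy − (Σx)(Σy)/n = 248 − 392.666667 = -144.666667
b = Sxy/Sxx = -144.666667/63.333333 = -2.284211
a = ȳ − b·x̄ = 10.333333 − (-2.284211)·6.333333 = 24.8
ŷ(2) = a + b·2 = 24.8 + (-2.284211)·2 = 20.231579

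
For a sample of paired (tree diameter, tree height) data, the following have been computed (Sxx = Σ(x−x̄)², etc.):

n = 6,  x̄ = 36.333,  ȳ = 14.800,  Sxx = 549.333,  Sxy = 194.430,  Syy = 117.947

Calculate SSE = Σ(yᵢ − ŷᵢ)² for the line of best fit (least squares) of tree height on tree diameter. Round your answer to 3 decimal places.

b = Sxy/Sxx = 194.43/549.333 = 0.353938
SSE = Syy − b·Sxy = 117.947 − 0.353938·194.43 = 49.130772

49.131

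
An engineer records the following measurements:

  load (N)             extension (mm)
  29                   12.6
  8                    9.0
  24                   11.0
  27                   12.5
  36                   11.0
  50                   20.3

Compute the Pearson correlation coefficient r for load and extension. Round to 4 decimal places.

0.8602

n = 6, Σx = 174, Σy = 76.4, Σxy = 2449.9, Σx² = 6006, Σy² = 1050.1
Sxx = Σx² − (Σx)²/n = 6006 − 5046 = 960
Sxy = Σxy − (Σx)(Σy)/n = 2449.9 − 2215.6 = 234.3
Syy = Σy² − (Σy)²/n = 1050.1 − 972.826667 = 77.273333
r = Sxy/√(Sxx·Syy) = 234.3/√(74182.4) = 234.3/272.364462 = 0.860244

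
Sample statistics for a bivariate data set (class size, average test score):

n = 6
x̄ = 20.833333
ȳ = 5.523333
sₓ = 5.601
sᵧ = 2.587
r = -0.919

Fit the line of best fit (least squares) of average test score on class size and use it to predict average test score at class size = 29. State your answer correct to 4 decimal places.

b = r · sᵧ/sₓ = -0.919 · 2.587/5.601 = -0.424469
a = ȳ − b·x̄ = 5.523333 − (-0.424469)·20.833333 = 14.366445
ŷ(29) = a + b·29 = 14.366445 + (-0.424469)·29 = 2.056833

2.0568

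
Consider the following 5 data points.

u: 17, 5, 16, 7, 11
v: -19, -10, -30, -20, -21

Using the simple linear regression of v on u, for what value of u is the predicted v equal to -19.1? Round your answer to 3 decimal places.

n = 5, Σx = 56, Σy = -100, Σxy = -1224, Σx² = 740
Sxx = Σx² − (Σx)²/n = 740 − 627.2 = 112.8
Sxy = Σxy − (Σx)(Σy)/n = -1224 − (-1120) = -104
b = Sxy/Sxx = -104/112.8 = -0.921986
a = ȳ − b·x̄ = -20 − (-0.921986)·11.2 = -9.673759
Set a + b·x = -19.1: x = (-19.1 − (-9.673759)) / (-0.921986) = 10.223846

10.224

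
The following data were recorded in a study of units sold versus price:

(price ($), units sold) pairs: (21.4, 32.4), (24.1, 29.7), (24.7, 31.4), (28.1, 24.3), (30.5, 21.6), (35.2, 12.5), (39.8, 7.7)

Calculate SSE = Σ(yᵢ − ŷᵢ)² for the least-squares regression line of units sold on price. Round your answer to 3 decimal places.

n = 7, Σx = 203.8, Σy = 159.6, Σxy = 4272.8, Σx² = 6191.8, Σy² = 4190.4
Sxx = Σx² − (Σx)²/n = 6191.8 − 5933.491429 = 258.308571
Sxy = Σxy − (Σx)(Σy)/n = 4272.8 − 4646.64 = -373.84
Syy = Σy² − (Σy)²/n = 4190.4 − 3638.88 = 551.52
b = Sxy/Sxx = -373.84/258.308571 = -1.447261
SSE = Syy − b·Sxy = 551.52 − (-1.447261)·(-373.84) = 10.475834

10.476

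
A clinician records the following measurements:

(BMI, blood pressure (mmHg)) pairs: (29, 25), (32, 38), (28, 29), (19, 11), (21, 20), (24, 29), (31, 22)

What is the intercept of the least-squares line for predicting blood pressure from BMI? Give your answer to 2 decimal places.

n = 7, Σx = 184, Σy = 174, Σxy = 4760, Σx² = 4988
Sxx = Σx² − (Σx)²/n = 4988 − 4836.571429 = 151.428571
Sxy = Σxy − (Σx)(Σy)/n = 4760 − 4573.714286 = 186.285714
b = Sxy/Sxx = 186.285714/151.428571 = 1.230189
a = ȳ − b·x̄ = 24.857143 − 1.230189·26.285714 = -7.479245

-7.48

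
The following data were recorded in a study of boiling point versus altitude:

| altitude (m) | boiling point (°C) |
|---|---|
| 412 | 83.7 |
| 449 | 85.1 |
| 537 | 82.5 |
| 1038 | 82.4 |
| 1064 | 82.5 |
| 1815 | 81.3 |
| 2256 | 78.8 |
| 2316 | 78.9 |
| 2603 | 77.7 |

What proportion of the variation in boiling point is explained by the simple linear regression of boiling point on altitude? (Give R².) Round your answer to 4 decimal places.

n = 9, Σx = 12490, Σy = 732.9, Σxy = 1000625.8, Σx² = 23392480, Σy² = 59731.59
Sxx = Σx² − (Σx)²/n = 23392480 − 17333344.444444 = 6059135.555556
Sxy = Σxy − (Σx)(Σy)/n = 1000625.8 − 1017102.333333 = -16476.533333
Syy = Σy² − (Σy)²/n = 59731.59 − 59682.49 = 49.1
R² = Sxy²/(Sxx·Syy) = (-16476.533333)²/(6059135.555556·49.1) = 0.912514

0.9125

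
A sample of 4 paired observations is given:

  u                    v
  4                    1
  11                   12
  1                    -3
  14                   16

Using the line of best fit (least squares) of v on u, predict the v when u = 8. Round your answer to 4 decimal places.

7.2431

n = 4, Σx = 30, Σy = 26, Σxy = 357, Σx² = 334
Sxx = Σx² − (Σx)²/n = 334 − 225 = 109
Sxy = Σxy − (Σx)(Σy)/n = 357 − 195 = 162
b = Sxy/Sxx = 162/109 = 1.486239
a = ȳ − b·x̄ = 6.5 − 1.486239·7.5 = -4.646789
ŷ(8) = a + b·8 = -4.646789 + 1.486239·8 = 7.243119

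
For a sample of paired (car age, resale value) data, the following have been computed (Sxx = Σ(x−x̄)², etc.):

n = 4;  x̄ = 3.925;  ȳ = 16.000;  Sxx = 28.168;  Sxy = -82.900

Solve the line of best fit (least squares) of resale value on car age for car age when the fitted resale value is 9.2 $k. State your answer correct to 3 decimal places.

b = Sxy/Sxx = -82.9/28.168 = -2.943056
a = ȳ − b·x̄ = 16 − (-2.943056)·3.925 = 27.551495
Set a + b·x = 9.2: x = (9.2 − 27.551495) / (-2.943056) = 6.235524

6.236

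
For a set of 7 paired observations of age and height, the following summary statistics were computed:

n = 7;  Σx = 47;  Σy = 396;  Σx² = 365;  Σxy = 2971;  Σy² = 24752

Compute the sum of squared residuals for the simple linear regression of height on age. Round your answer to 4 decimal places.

378.5231

Sxx = Σx² − (Σx)²/n = 365 − 315.571429 = 49.428571
Sxy = Σxy − (Σx)(Σy)/n = 2971 − 2658.857143 = 312.142857
Syy = Σy² − (Σy)²/n = 24752 − 22402.285714 = 2349.714286
b = Sxy/Sxx = 312.142857/49.428571 = 6.315029
SSE = Syy − b·Sxy = 2349.714286 − 6.315029·312.142857 = 378.523121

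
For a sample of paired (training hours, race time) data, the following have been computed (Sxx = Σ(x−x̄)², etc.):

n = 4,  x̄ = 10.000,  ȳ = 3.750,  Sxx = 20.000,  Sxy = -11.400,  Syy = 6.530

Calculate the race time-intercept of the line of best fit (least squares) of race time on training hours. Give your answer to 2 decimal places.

b = Sxy/Sxx = -11.4/20 = -0.57
a = ȳ − b·x̄ = 3.75 − (-0.57)·10 = 9.45

9.45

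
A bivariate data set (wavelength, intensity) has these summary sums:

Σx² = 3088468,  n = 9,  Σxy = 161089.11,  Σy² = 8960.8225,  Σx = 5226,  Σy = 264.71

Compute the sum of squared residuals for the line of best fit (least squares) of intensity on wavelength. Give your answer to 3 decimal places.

Sxx = Σx² − (Σx)²/n = 3088468 − 3034564 = 53904
Sxy = Σxy − (Σx)(Σy)/n = 161089.11 − 153708.273333 = 7380.836667
Syy = Σy² − (Σy)²/n = 8960.8225 − 7785.709344 = 1175.113156
b = Sxy/Sxx = 7380.836667/53904 = 0.136926
SSE = Syy − b·Sxy = 1175.113156 − 0.136926·7380.836667 = 164.487786

164.488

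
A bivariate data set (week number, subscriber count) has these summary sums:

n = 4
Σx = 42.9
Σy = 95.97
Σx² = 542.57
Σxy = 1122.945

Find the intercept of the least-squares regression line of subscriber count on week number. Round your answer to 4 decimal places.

Sxx = Σx² − (Σx)²/n = 542.57 − 460.1025 = 82.4675
Sxy = Σxy − (Σx)(Σy)/n = 1122.945 − 1029.27825 = 93.66675
b = Sxy/Sxx = 93.66675/82.4675 = 1.135802
a = ȳ − b·x̄ = 23.9925 − 1.135802·10.725 = 11.811024

11.8110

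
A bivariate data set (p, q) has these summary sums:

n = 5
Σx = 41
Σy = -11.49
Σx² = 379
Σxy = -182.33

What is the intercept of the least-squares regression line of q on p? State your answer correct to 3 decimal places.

14.583

Sxx = Σx² − (Σx)²/n = 379 − 336.2 = 42.8
Sxy = Σxy − (Σx)(Σy)/n = -182.33 − (-94.218) = -88.112
b = Sxy/Sxx = -88.112/42.8 = -2.058692
a = ȳ − b·x̄ = -2.298 − (-2.058692)·8.2 = 14.583271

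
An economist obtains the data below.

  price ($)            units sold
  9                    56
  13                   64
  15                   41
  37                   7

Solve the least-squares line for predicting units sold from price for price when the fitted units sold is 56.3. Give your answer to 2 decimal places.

n = 4, Σx = 74, Σy = 168, Σxy = 2210, Σx² = 1844
Sxx = Σx² − (Σx)²/n = 1844 − 1369 = 475
Sxy = Σxy − (Σx)(Σy)/n = 2210 − 3108 = -898
b = Sxy/Sxx = -898/475 = -1.890526
a = ȳ − b·x̄ = 42 − (-1.890526)·18.5 = 76.974737
Set a + b·x = 56.3: x = (56.3 − 76.974737) / (-1.890526) = 10.935969

10.94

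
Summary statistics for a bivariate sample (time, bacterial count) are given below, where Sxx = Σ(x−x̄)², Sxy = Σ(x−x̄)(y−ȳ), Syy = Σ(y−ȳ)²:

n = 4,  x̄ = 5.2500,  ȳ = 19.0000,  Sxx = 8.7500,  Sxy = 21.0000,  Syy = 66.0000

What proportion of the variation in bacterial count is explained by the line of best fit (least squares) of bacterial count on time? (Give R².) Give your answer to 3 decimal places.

R² = Sxy²/(Sxx·Syy) = (21)²/(8.75·66) = 0.763636

0.764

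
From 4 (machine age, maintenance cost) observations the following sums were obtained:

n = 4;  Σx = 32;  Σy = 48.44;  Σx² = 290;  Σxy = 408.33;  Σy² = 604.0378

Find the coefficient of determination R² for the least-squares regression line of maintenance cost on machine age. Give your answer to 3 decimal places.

Sxx = Σx² − (Σx)²/n = 290 − 256 = 34
Sxy = Σxy − (Σx)(Σy)/n = 408.33 − 387.52 = 20.81
Syy = Σy² − (Σy)²/n = 604.0378 − 586.6084 = 17.4294
R² = Sxy²/(Sxx·Syy) = (20.81)²/(34·17.4294) = 0.730774

0.731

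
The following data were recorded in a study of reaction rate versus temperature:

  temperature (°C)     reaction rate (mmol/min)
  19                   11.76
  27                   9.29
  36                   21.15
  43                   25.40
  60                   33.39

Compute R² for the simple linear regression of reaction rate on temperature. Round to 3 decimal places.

0.911

n = 5, Σx = 185, Σy = 100.99, Σxy = 4331.27, Σx² = 7835, Σy² = 2431.9763
Sxx = Σx² − (Σx)²/n = 7835 − 6845 = 990
Sxy = Σxy − (Σx)(Σy)/n = 4331.27 − 3736.63 = 594.64
Syy = Σy² − (Σy)²/n = 2431.9763 − 2039.79602 = 392.18028
R² = Sxy²/(Sxx·Syy) = (594.64)²/(990·392.18028) = 0.910725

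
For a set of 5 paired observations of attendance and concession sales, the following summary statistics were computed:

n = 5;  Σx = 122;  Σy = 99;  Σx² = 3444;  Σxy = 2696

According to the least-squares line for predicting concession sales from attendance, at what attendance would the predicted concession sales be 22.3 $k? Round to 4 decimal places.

Sxx = Σx² − (Σx)²/n = 3444 − 2976.8 = 467.2
Sxy = Σxy − (Σx)(Σy)/n = 2696 − 2415.6 = 280.4
b = Sxy/Sxx = 280.4/467.2 = 0.600171
a = ȳ − b·x̄ = 19.8 − 0.600171·24.4 = 5.155822
Set a + b·x = 22.3: x = (22.3 − 5.155822) / 0.600171 = 28.565478

28.5655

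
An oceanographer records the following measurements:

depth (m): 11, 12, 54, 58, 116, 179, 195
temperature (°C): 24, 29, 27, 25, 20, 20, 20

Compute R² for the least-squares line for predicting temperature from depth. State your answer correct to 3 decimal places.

n = 7, Σx = 625, Σy = 165, Σxy = 13320, Σx² = 90067, Σy² = 3971
Sxx = Σx² − (Σx)²/n = 90067 − 55803.571429 = 34263.428571
Sxy = Σxy − (Σx)(Σy)/n = 13320 − 14732.142857 = -1412.142857
Syy = Σy² − (Σy)²/n = 3971 − 3889.285714 = 81.714286
R² = Sxy²/(Sxx·Syy) = (-1412.142857)²/(34263.428571·81.714286) = 0.712243

0.712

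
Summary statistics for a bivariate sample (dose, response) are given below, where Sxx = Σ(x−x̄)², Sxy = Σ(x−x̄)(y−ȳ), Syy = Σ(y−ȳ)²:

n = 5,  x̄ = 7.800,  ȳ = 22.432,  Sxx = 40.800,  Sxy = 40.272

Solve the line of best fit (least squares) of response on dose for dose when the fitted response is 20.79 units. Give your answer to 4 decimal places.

b = Sxy/Sxx = 40.272/40.8 = 0.987059
a = ȳ − b·x̄ = 22.432 − 0.987059·7.8 = 14.732941
Set a + b·x = 20.79: x = (20.79 − 14.732941) / 0.987059 = 6.136472

6.1365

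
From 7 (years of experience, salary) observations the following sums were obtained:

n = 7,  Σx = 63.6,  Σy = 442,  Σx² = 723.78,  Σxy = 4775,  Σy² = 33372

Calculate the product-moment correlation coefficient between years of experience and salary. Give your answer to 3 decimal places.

0.850

Sxx = Σx² − (Σx)²/n = 723.78 − 577.851429 = 145.928571
Sxy = Σxy − (Σx)(Σy)/n = 4775 − 4015.885714 = 759.114286
Syy = Σy² − (Σy)²/n = 33372 − 27909.142857 = 5462.857143
r = Sxy/√(Sxx·Syy) = 759.114286/√(797186.938776) = 759.114286/892.853257 = 0.850212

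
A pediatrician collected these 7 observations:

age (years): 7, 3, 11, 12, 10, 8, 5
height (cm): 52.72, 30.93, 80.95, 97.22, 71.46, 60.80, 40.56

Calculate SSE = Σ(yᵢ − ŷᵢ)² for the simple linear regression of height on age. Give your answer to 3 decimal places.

n = 7, Σx = 56, Σy = 434.64, Σxy = 3922.72, Σx² = 512, Σy² = 30188.9794
Sxx = Σx² − (Σx)²/n = 512 − 448 = 64
Sxy = Σxy − (Σx)(Σy)/n = 3922.72 − 3477.12 = 445.6
Syy = Σy² − (Σy)²/n = 30188.9794 − 26987.418514 = 3201.560886
b = Sxy/Sxx = 445.6/64 = 6.9625
SSE = Syy − b·Sxy = 3201.560886 − 6.9625·445.6 = 99.070886

99.071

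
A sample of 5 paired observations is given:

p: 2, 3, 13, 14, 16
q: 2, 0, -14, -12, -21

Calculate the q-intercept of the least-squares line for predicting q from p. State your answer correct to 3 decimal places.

n = 5, Σx = 48, Σy = -45, Σxy = -682, Σx² = 634
Sxx = Σx² − (Σx)²/n = 634 − 460.8 = 173.2
Sxy = Σxy − (Σx)(Σy)/n = -682 − (-432) = -250
b = Sxy/Sxx = -250/173.2 = -1.443418
a = ȳ − b·x̄ = -9 − (-1.443418)·9.6 = 4.856813

4.857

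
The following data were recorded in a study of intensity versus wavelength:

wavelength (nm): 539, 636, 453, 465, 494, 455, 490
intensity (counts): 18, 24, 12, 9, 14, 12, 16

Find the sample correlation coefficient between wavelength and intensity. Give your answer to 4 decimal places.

n = 7, Σx = 3532, Σy = 105, Σxy = 54803, Σx² = 1807612, Σy² = 1721
Sxx = Σx² − (Σx)²/n = 1807612 − 1782146.285714 = 25465.714286
Sxy = Σxy − (Σx)(Σy)/n = 54803 − 52980 = 1823
Syy = Σy² − (Σy)²/n = 1721 − 1575 = 146
r = Sxy/√(Sxx·Syy) = 1823/√(3717994.285714) = 1823/1928.210125 = 0.945436

0.9454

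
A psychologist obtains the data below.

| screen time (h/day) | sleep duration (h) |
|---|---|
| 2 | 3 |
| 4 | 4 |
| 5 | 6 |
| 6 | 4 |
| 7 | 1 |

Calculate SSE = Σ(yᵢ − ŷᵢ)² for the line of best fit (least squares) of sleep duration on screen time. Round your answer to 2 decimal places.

n = 5, Σx = 24, Σy = 18, Σxy = 83, Σx² = 130, Σy² = 78
Sxx = Σx² − (Σx)²/n = 130 − 115.2 = 14.8
Sxy = Σxy − (Σx)(Σy)/n = 83 − 86.4 = -3.4
Syy = Σy² − (Σy)²/n = 78 − 64.8 = 13.2
b = Sxy/Sxx = -3.4/14.8 = -0.229730
SSE = Syy − b·Sxy = 13.2 − (-0.229730)·(-3.4) = 12.418919

12.42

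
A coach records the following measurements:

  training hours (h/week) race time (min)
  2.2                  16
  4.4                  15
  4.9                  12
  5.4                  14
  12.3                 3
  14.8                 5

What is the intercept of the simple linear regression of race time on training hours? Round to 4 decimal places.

18.4677

n = 6, Σx = 44, Σy = 65, Σxy = 346.5, Σx² = 447.7
Sxx = Σx² − (Σx)²/n = 447.7 − 322.666667 = 125.033333
Sxy = Σxy − (Σx)(Σy)/n = 346.5 − 476.666667 = -130.166667
b = Sxy/Sxx = -130.166667/125.033333 = -1.041056
a = ȳ − b·x̄ = 10.833333 − (-1.041056)·7.333333 = 18.467742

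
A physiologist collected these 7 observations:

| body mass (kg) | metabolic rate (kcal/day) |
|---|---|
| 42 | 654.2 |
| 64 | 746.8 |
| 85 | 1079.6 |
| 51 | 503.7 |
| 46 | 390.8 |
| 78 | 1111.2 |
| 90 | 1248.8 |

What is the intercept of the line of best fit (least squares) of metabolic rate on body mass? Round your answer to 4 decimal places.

n = 7, Σx = 456, Σy = 5735.1, Σxy = 409768.7, Σx² = 31986
Sxx = Σx² − (Σx)²/n = 31986 − 29705.142857 = 2280.857143
Sxy = Σxy − (Σx)(Σy)/n = 409768.7 − 373600.8 = 36167.9
b = Sxy/Sxx = 36167.9/2280.857143 = 15.857153
a = ȳ − b·x̄ = 819.3 − 15.857153·65.142857 = -213.680233

-213.6802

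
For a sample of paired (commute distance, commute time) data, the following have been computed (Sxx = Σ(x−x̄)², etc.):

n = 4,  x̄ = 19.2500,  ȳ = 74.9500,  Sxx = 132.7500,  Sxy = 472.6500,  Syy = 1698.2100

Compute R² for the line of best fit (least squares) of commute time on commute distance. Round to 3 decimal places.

0.991

R² = Sxy²/(Sxx·Syy) = (472.65)²/(132.75·1698.21) = 0.990954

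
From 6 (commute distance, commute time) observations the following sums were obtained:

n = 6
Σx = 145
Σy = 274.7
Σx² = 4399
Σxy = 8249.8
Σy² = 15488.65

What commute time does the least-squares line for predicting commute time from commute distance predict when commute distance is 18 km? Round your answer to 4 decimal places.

34.6798

Sxx = Σx² − (Σx)²/n = 4399 − 3504.166667 = 894.833333
Sxy = Σxy − (Σx)(Σy)/n = 8249.8 − 6638.583333 = 1611.216667
b = Sxy/Sxx = 1611.216667/894.833333 = 1.800577
a = ȳ − b·x̄ = 45.783333 − 1.800577·24.166667 = 2.269380
ŷ(18) = a + b·18 = 2.269380 + 1.800577·18 = 34.679773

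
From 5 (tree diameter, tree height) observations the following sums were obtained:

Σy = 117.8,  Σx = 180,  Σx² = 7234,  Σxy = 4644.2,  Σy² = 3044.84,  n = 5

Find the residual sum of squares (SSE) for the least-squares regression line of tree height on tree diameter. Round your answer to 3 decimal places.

53.648

Sxx = Σx² − (Σx)²/n = 7234 − 6480 = 754
Sxy = Σxy − (Σx)(Σy)/n = 4644.2 − 4240.8 = 403.4
Syy = Σy² − (Σy)²/n = 3044.84 − 2775.368 = 269.472
b = Sxy/Sxx = 403.4/754 = 0.535013
SSE = Syy − b·Sxy = 269.472 − 0.535013·403.4 = 53.647650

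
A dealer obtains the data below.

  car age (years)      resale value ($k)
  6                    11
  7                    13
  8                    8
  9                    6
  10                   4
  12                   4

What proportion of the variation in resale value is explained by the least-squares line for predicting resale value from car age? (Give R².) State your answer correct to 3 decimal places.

n = 6, Σx = 52, Σy = 46, Σxy = 363, Σx² = 474, Σy² = 422
Sxx = Σx² − (Σx)²/n = 474 − 450.666667 = 23.333333
Sxy = Σxy − (Σx)(Σy)/n = 363 − 398.666667 = -35.666667
Syy = Σy² − (Σy)²/n = 422 − 352.666667 = 69.333333
R² = Sxy²/(Sxx·Syy) = (-35.666667)²/(23.333333·69.333333) = 0.786332

0.786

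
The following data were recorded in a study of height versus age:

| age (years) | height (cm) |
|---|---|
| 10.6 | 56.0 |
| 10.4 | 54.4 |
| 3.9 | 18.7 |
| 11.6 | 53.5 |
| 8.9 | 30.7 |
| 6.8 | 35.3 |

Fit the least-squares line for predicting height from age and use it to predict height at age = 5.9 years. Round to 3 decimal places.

27.747

n = 6, Σx = 52.2, Σy = 248.6, Σxy = 2366.16, Σx² = 495.74
Sxx = Σx² − (Σx)²/n = 495.74 − 454.14 = 41.6
Sxy = Σxy − (Σx)(Σy)/n = 2366.16 − 2162.82 = 203.34
b = Sxy/Sxx = 203.34/41.6 = 4.887981
a = ȳ − b·x̄ = 41.433333 − 4.887981·8.7 = -1.092099
ŷ(5.9) = a + b·5.9 = -1.092099 + 4.887981·5.9 = 27.746987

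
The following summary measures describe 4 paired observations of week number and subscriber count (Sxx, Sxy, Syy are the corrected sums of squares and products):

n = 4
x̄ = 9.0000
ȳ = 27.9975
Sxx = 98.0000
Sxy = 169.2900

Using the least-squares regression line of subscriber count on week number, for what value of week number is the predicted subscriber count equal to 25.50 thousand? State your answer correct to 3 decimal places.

7.554

b = Sxy/Sxx = 169.29/98 = 1.727449
a = ȳ − b·x̄ = 27.9975 − 1.727449·9 = 12.450459
Set a + b·x = 25.50: x = (25.50 − 12.450459) / 1.727449 = 7.554226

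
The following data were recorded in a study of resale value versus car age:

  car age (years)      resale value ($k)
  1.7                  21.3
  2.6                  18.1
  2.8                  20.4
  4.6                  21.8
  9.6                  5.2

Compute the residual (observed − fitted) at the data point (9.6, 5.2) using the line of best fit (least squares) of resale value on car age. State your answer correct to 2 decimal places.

-1.61

n = 5, Σx = 21.3, Σy = 86.8, Σxy = 290.59, Σx² = 130.81
Sxx = Σx² − (Σx)²/n = 130.81 − 90.738 = 40.072
Sxy = Σxy − (Σx)(Σy)/n = 290.59 − 369.768 = -79.178
b = Sxy/Sxx = -79.178/40.072 = -1.975893
a = ȳ − b·x̄ = 17.36 − (-1.975893)·4.26 = 25.777306
ŷ(9.6) = 25.777306 + (-1.975893)·9.6 = 6.808729
residual = y − ŷ = 5.2 − 6.808729 = -1.608729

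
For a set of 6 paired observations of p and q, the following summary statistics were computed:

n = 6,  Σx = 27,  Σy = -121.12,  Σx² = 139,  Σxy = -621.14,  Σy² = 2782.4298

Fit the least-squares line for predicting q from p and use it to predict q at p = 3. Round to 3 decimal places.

Sxx = Σx² − (Σx)²/n = 139 − 121.5 = 17.5
Sxy = Σxy − (Σx)(Σy)/n = -621.14 − (-545.04) = -76.1
b = Sxy/Sxx = -76.1/17.5 = -4.348571
a = ȳ − b·x̄ = -20.186667 − (-4.348571)·4.5 = -0.618095
ŷ(3) = a + b·3 = -0.618095 + (-4.348571)·3 = -13.663810

-13.664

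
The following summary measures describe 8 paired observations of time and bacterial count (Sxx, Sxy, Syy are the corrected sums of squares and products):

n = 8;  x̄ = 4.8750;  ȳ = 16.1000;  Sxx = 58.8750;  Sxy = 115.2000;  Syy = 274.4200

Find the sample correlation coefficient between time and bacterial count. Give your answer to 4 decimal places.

0.9063

r = Sxy/√(Sxx·Syy) = 115.2/√(16156.4775) = 115.2/127.108133 = 0.906315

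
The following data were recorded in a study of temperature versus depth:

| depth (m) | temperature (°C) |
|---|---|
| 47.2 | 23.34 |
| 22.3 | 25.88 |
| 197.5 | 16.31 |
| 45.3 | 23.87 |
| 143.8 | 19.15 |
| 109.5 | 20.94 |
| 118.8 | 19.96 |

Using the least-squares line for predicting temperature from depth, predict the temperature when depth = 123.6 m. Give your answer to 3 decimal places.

20.026

n = 7, Σx = 684.4, Σy = 149.45, Σxy = 13399.256, Σx² = 90565.6
Sxx = Σx² − (Σx)²/n = 90565.6 − 66914.765714 = 23650.834286
Sxy = Σxy − (Σx)(Σy)/n = 13399.256 − 14611.94 = -1212.684
b = Sxy/Sxx = -1212.684/23650.834286 = -0.051274
a = ȳ − b·x̄ = 21.35 − (-0.051274)·97.771429 = 26.363178
ŷ(123.6) = a + b·123.6 = 26.363178 + (-0.051274)·123.6 = 20.025654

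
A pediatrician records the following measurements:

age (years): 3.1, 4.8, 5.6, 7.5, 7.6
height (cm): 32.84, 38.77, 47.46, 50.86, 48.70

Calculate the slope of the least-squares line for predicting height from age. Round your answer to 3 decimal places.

n = 5, Σx = 28.6, Σy = 218.63, Σxy = 1305.246, Σx² = 178.02
Sxx = Σx² − (Σx)²/n = 178.02 − 163.592 = 14.428
Sxy = Σxy − (Σx)(Σy)/n = 1305.246 − 1250.5636 = 54.6824
b = Sxy/Sxx = 54.6824/14.428 = 3.790019

3.790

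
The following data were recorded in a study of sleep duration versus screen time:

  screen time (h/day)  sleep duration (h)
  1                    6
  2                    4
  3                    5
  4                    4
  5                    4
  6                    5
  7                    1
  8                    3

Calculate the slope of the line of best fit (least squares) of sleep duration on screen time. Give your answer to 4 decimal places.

n = 8, Σx = 36, Σy = 32, Σxy = 126, Σx² = 204
Sxx = Σx² − (Σx)²/n = 204 − 162 = 42
Sxy = Σxy − (Σx)(Σy)/n = 126 − 144 = -18
b = Sxy/Sxx = -18/42 = -0.428571

-0.4286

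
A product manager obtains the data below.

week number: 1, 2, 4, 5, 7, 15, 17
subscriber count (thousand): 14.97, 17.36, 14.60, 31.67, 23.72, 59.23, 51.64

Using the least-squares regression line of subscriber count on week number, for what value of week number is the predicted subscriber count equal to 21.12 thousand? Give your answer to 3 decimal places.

3.852

n = 7, Σx = 51, Σy = 213.19, Σxy = 2198.81, Σx² = 609
Sxx = Σx² − (Σx)²/n = 609 − 371.571429 = 237.428571
Sxy = Σxy − (Σx)(Σy)/n = 2198.81 − 1553.241429 = 645.568571
b = Sxy/Sxx = 645.568571/237.428571 = 2.719001
a = ȳ − b·x̄ = 30.455714 − 2.719001·7.285714 = 10.645848
Set a + b·x = 21.12: x = (21.12 − 10.645848) / 2.719001 = 3.852206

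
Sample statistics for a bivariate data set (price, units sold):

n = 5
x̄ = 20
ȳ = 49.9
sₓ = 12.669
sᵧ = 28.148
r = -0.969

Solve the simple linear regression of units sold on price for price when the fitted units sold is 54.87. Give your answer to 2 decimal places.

17.69

b = r · sᵧ/sₓ = -0.969 · 28.148/12.669 = -2.152925
a = ȳ − b·x̄ = 49.9 − (-2.152925)·20 = 92.958508
Set a + b·x = 54.87: x = (54.87 − 92.958508) / (-2.152925) = 17.691513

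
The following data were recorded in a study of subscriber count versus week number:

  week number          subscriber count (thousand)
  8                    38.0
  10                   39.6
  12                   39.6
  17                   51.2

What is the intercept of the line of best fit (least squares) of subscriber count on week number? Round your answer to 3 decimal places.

n = 4, Σx = 47, Σy = 168.4, Σxy = 2045.6, Σx² = 597
Sxx = Σx² − (Σx)²/n = 597 − 552.25 = 44.75
Sxy = Σxy − (Σx)(Σy)/n = 2045.6 − 1978.7 = 66.9
b = Sxy/Sxx = 66.9/44.75 = 1.494972
a = ȳ − b·x̄ = 42.1 − 1.494972·11.75 = 24.534078

24.534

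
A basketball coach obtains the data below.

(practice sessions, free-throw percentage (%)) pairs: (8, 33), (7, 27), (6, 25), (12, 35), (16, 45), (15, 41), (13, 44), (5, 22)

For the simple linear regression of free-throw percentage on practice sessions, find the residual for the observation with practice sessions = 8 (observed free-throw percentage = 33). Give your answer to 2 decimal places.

n = 8, Σx = 82, Σy = 272, Σxy = 3040, Σx² = 968
Sxx = Σx² − (Σx)²/n = 968 − 840.5 = 127.5
Sxy = Σxy − (Σx)(Σy)/n = 3040 − 2788 = 252
b = Sxy/Sxx = 252/127.5 = 1.976471
a = ȳ − b·x̄ = 34 − 1.976471·10.25 = 13.741176
ŷ(8) = 13.741176 + 1.976471·8 = 29.552941
residual = y − ŷ = 33 − 29.552941 = 3.447059

3.45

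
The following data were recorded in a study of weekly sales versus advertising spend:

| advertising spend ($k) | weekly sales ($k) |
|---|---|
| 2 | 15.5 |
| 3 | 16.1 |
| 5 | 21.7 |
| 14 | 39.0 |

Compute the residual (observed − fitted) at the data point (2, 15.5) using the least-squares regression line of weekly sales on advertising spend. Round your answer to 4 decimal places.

0.4250

n = 4, Σx = 24, Σy = 92.3, Σxy = 733.8, Σx² = 234
Sxx = Σx² − (Σx)²/n = 234 − 144 = 90
Sxy = Σxy − (Σx)(Σy)/n = 733.8 − 553.8 = 180
b = Sxy/Sxx = 180/90 = 2
a = ȳ − b·x̄ = 23.075 − 2·6 = 11.075
ŷ(2) = 11.075 + 2·2 = 15.075
residual = y − ŷ = 15.5 − 15.075 = 0.425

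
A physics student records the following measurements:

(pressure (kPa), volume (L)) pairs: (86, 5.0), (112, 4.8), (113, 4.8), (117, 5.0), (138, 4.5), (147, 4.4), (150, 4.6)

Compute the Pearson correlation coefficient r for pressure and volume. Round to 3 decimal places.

n = 7, Σx = 863, Σy = 33.1, Σxy = 4052.8, Σx² = 109551, Σy² = 156.85
Sxx = Σx² − (Σx)²/n = 109551 − 106395.571429 = 3155.428571
Sxy = Σxy − (Σx)(Σy)/n = 4052.8 − 4080.757143 = -27.957143
Syy = Σy² − (Σy)²/n = 156.85 − 156.515714 = 0.334286
r = Sxy/√(Sxx·Syy) = -27.957143/√(1054.814694) = -27.957143/32.477911 = -0.860805

-0.861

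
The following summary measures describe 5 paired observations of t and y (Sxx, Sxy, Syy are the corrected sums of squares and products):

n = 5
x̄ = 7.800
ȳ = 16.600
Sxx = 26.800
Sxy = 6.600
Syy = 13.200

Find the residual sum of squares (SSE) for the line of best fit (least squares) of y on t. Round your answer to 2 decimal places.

b = Sxy/Sxx = 6.6/26.8 = 0.246269
SSE = Syy − b·Sxy = 13.2 − 0.246269·6.6 = 11.574627

11.57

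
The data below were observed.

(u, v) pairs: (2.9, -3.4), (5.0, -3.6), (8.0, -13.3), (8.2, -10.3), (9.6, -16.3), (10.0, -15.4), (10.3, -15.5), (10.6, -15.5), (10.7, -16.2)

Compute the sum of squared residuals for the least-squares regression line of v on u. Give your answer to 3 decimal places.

17.242

n = 9, Σx = 75.3, Σy = -109.5, Σxy = -1026.49, Σx² = 689.75, Σy² = 1553.29
Sxx = Σx² − (Σx)²/n = 689.75 − 630.01 = 59.74
Sxy = Σxy − (Σx)(Σy)/n = -1026.49 − (-916.15) = -110.34
Syy = Σy² − (Σy)²/n = 1553.29 − 1332.25 = 221.04
b = Sxy/Sxx = -110.34/59.74 = -1.847004
SSE = Syy − b·Sxy = 221.04 − (-1.847004)·(-110.34) = 17.241614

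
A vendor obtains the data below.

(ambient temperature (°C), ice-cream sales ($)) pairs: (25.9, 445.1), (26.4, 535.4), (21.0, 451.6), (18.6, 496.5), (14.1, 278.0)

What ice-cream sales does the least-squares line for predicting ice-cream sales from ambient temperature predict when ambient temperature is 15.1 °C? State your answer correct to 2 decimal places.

354.07

n = 5, Σx = 106, Σy = 2206.6, Σxy = 48300.95, Σx² = 2353.54
Sxx = Σx² − (Σx)²/n = 2353.54 − 2247.2 = 106.34
Sxy = Σxy − (Σx)(Σy)/n = 48300.95 − 46779.92 = 1521.03
b = Sxy/Sxx = 1521.03/106.34 = 14.303461
a = ȳ − b·x̄ = 441.32 − 14.303461·21.2 = 138.086635
ŷ(15.1) = a + b·15.1 = 138.086635 + 14.303461·15.1 = 354.068890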